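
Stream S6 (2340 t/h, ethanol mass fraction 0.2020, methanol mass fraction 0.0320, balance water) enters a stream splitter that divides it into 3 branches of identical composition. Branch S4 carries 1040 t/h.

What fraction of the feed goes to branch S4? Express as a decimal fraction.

0.444

Fraction to S4 = 1040/2340 = 0.4444.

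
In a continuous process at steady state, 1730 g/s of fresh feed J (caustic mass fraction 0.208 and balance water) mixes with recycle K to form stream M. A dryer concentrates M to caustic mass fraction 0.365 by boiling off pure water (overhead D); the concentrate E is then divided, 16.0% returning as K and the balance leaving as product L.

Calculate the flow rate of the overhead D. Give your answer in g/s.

744.1 g/s

Overall caustic balance (none leaves overhead): caustic in fresh feed = caustic in product, i.e. 1730×0.208 = (1−0.160)·E·0.365.
E = 359.84/(0.365×0.840) = 1173.6 g/s.
Recycle K = 0.160×1173.6 = 187.78 g/s.
Combined feed M = 1730 + 187.78 = 1917.8 g/s.
Overhead D = M − E = 1917.8 − 1173.6 = 744.14 g/s.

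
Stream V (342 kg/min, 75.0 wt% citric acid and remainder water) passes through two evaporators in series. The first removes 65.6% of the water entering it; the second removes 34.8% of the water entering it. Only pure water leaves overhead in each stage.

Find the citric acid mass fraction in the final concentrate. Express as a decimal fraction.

water in feed = 342×0.250 = 85.5 kg/min.
After stage 1: water left = (1−0.656)×85.5 = 29.412; stream total = 285.91 kg/min.
After stage 2: water left = (1−0.348)×29.412 = 19.177; final concentrate = 275.68 kg/min.
citric acid fraction = 256.5/275.68 = 0.930.

0.930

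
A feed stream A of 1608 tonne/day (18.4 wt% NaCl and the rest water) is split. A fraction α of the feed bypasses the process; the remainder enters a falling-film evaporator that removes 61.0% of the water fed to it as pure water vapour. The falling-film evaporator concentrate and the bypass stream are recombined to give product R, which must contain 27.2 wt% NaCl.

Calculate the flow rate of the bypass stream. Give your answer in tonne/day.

562.8 tonne/day

All 1608×0.184 = 295.87 tonne/day of NaCl reaches R, so R = 295.87/0.272 = 1087.8 tonne/day and vapour = 520.24 tonne/day.
The evaporator receives (1−α)·1608 of feed at 0.816 water and removes 0.610 of that water:
0.610×0.816×(1−α)×1608 = 520.24
(1−α) = 520.24/800.4 = 0.6500;  α = 0.3500.
Bypass flow = 0.3500×1608 = 562.85 tonne/day.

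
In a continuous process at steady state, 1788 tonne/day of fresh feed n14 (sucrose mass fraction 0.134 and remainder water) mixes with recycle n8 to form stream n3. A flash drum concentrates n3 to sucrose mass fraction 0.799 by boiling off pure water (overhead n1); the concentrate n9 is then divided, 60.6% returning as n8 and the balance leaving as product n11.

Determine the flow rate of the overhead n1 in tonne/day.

1488 tonne/day

Overall sucrose balance (none leaves overhead): sucrose in fresh feed = sucrose in product, i.e. 1788×0.134 = (1−0.606)·n9·0.799.
n9 = 239.59/(0.799×0.394) = 761.08 tonne/day.
Recycle n8 = 0.606×761.08 = 461.21 tonne/day.
Combined feed n3 = 1788 + 461.21 = 2249.2 tonne/day.
Overhead n1 = n3 − n9 = 2249.2 − 761.08 = 1488.1 tonne/day.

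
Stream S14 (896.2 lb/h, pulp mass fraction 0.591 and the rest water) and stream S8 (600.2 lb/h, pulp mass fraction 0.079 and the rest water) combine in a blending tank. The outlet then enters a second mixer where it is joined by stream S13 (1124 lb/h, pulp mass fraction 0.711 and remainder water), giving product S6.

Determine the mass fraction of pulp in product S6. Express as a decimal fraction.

0.525

Overall, product flow = 2620.4 lb/h.
pulp in = 896.2×0.591 + 600.2×0.079 + 1124×0.711 = 1376.2 lb/h.
pulp fraction in S6 = 0.525.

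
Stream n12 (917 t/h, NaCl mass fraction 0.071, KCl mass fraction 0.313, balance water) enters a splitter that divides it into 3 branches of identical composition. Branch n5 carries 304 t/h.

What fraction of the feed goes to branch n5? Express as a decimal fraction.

0.332

Fraction to n5 = 304/917 = 0.3315.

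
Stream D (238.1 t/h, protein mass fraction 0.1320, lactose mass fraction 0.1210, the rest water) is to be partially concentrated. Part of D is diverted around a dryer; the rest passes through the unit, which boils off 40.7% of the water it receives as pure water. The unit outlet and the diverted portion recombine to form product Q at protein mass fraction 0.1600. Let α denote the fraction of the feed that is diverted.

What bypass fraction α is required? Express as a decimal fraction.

All 238.1×0.132 = 31.429 t/h of protein reaches Q, so Q = 31.429/0.160 = 196.43 t/h and vapour = 41.667 t/h.
The evaporator receives (1−α)·238.1 of feed at 0.747 water and removes 0.407 of that water:
0.407×0.747×(1−α)×238.1 = 41.667
(1−α) = 41.667/72.389 = 0.5756;  α = 0.4244.

0.424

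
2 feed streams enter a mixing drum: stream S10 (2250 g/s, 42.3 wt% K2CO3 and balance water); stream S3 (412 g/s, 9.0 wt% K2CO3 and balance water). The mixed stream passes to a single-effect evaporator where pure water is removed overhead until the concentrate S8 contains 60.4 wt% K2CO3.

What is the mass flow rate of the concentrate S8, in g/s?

K2CO3 entering = 2250×0.423 + 412×0.090 = 988.83 g/s.
All K2CO3 reports to S8, so S8 = 988.83/0.604 = 1637.1 g/s.

1637 g/s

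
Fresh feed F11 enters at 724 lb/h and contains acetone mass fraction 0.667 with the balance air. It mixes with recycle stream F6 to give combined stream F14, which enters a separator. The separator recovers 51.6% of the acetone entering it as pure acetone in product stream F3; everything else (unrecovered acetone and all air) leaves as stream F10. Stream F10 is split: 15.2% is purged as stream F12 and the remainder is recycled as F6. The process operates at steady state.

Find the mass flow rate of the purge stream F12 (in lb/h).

air enters only via F11 and leaves only via the purge: 724×0.333 = 0.152×(air in F10), and the separator passes all air, so air in F14 = air in F10 = 1586.1 lb/h.
acetone in F14: m_A = 724×0.667 + (1−0.152)·(1−0.516)·m_A, so m_A = 482.91/0.5896 = 819.09 lb/h.
F10 = (1−0.516)×819.09 + 1586.1 = 1982.6 lb/h.
Purge F12 = 0.152×1982.6 = 301.35 lb/h.

301.4 lb/h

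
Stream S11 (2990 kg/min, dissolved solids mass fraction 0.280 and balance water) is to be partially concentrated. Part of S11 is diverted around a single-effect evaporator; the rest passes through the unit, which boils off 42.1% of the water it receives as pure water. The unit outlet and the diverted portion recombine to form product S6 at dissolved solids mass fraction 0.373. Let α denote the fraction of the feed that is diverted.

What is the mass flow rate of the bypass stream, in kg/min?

All 2990×0.280 = 837.2 kg/min of dissolved solids reaches S6, so S6 = 837.2/0.373 = 2244.5 kg/min and vapour = 745.5 kg/min.
The evaporator receives (1−α)·2990 of feed at 0.720 water and removes 0.421 of that water:
0.421×0.720×(1−α)×2990 = 745.5
(1−α) = 745.5/906.33 = 0.8225;  α = 0.1775.
Bypass flow = 0.1775×2990 = 530.59 kg/min.

530.6 kg/min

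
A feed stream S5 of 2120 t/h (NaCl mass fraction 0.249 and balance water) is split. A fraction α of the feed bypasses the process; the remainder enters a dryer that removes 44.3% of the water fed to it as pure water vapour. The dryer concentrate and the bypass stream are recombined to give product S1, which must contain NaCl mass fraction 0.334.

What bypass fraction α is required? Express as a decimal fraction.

0.235

All 2120×0.249 = 527.88 t/h of NaCl reaches S1, so S1 = 527.88/0.334 = 1580.5 t/h and vapour = 539.52 t/h.
The evaporator receives (1−α)·2120 of feed at 0.751 water and removes 0.443 of that water:
0.443×0.751×(1−α)×2120 = 539.52
(1−α) = 539.52/705.31 = 0.7649;  α = 0.2351.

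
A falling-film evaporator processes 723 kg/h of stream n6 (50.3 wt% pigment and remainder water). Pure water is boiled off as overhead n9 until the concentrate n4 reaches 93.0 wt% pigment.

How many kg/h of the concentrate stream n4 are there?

pigment is conserved: 723×0.503 = 363.67 kg/h all reports to the concentrate.
Concentrate = 363.67/(target fraction) = 391.04 kg/h.

391 kg/h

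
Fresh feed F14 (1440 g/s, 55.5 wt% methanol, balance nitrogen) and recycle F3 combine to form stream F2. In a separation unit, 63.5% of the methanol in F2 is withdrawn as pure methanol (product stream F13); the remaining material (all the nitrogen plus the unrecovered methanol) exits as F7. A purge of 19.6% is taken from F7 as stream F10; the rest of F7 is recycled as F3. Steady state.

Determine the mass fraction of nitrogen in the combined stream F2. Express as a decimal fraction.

nitrogen enters only via F14 and leaves only via the purge: 1440×0.445 = 0.196×(nitrogen in F7), and the separation unit passes all nitrogen, so nitrogen in F2 = nitrogen in F7 = 3269.4 g/s.
methanol in F2: m_A = 1440×0.555 + (1−0.196)·(1−0.635)·m_A, so m_A = 799.2/0.7065 = 1131.1 g/s.
F2 = 1131.1 + 3269.4 = 4400.5 g/s.
nitrogen fraction in F2 = 3269.4/4400.5 = 0.7430.

0.7430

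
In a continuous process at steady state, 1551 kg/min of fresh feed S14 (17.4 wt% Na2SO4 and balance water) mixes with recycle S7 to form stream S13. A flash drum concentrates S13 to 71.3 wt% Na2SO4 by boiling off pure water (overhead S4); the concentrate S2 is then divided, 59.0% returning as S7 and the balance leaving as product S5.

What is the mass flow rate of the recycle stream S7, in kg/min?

Overall Na2SO4 balance (none leaves overhead): Na2SO4 in fresh feed = Na2SO4 in product, i.e. 1551×0.174 = (1−0.590)·S2·0.713.
S2 = 269.87/(0.713×0.410) = 923.18 kg/min.
Recycle S7 = 0.590×923.18 = 544.68 kg/min.

544.7 kg/min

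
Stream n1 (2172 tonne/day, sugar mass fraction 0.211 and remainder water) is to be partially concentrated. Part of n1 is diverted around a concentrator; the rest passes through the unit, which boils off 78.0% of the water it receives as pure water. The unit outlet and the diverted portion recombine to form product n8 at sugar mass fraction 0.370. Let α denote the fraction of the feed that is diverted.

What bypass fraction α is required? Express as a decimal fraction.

0.302

All 2172×0.211 = 458.29 tonne/day of sugar reaches n8, so n8 = 458.29/0.370 = 1238.6 tonne/day and vapour = 933.37 tonne/day.
The evaporator receives (1−α)·2172 of feed at 0.789 water and removes 0.780 of that water:
0.780×0.789×(1−α)×2172 = 933.37
(1−α) = 933.37/1336.7 = 0.6983;  α = 0.3017.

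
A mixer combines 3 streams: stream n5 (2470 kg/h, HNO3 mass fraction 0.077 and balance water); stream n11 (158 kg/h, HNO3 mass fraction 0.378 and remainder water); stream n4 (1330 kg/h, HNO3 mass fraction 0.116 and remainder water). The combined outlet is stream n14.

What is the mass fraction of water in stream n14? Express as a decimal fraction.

Total flow out = 2470 + 158 + 1330 = 3958 kg/h.
water in = 2470×0.923 + 158×0.622 + 1330×0.884 = 3553.8 kg/h.
water mass fraction in n14 = 3553.8/3958 = 0.898.

0.898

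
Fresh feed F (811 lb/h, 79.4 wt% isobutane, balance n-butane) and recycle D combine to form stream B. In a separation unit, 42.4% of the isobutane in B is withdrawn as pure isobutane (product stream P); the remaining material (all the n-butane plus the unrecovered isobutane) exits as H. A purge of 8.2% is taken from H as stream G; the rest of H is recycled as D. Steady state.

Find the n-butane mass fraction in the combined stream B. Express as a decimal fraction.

0.5985

n-butane enters only via F and leaves only via the purge: 811×0.206 = 0.082×(n-butane in H), and the separation unit passes all n-butane, so n-butane in B = n-butane in H = 2037.4 lb/h.
isobutane in B: m_A = 811×0.794 + (1−0.082)·(1−0.424)·m_A, so m_A = 643.93/0.4712 = 1366.5 lb/h.
B = 1366.5 + 2037.4 = 3403.9 lb/h.
n-butane fraction in B = 2037.4/3403.9 = 0.5985.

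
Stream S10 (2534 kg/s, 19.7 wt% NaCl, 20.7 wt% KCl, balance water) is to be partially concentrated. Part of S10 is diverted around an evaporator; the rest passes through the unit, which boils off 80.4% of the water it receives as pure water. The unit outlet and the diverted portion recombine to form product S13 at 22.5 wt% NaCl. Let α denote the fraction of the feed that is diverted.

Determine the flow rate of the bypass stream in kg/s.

All 2534×0.197 = 499.2 kg/s of NaCl reaches S13, so S13 = 499.2/0.225 = 2218.7 kg/s and vapour = 315.34 kg/s.
The evaporator receives (1−α)·2534 of feed at 0.596 water and removes 0.804 of that water:
0.804×0.596×(1−α)×2534 = 315.34
(1−α) = 315.34/1214.3 = 0.2597;  α = 0.7403.
Bypass flow = 0.7403×2534 = 1875.9 kg/s.

1876 kg/s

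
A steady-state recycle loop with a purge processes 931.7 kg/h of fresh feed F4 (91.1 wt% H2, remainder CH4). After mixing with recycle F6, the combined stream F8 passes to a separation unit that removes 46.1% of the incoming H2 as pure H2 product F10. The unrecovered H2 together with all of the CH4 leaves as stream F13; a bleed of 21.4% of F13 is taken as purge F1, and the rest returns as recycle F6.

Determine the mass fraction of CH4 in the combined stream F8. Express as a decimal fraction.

0.208

CH4 enters only via F4 and leaves only via the purge: 931.7×0.089 = 0.214×(CH4 in F13), and the separation unit passes all CH4, so CH4 in F8 = CH4 in F13 = 387.48 kg/h.
H2 in F8: m_A = 931.7×0.911 + (1−0.214)·(1−0.461)·m_A, so m_A = 848.78/0.5763 = 1472.7 kg/h.
F8 = 1472.7 + 387.48 = 1860.2 kg/h.
CH4 fraction in F8 = 387.48/1860.2 = 0.208.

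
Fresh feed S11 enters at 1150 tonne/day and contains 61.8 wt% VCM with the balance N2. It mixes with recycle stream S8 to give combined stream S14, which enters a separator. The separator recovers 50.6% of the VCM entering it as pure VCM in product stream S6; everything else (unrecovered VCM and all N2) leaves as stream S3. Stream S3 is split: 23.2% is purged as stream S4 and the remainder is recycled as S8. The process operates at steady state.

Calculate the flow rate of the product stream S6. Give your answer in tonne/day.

VCM in S14: m_A = 1150×0.618 + (1−0.232)·(1−0.506)·m_A, so m_A = 710.7/0.6206 = 1145.2 tonne/day.
Product S6 = 0.506×1145.2 = 579.45 tonne/day.

579.5 tonne/day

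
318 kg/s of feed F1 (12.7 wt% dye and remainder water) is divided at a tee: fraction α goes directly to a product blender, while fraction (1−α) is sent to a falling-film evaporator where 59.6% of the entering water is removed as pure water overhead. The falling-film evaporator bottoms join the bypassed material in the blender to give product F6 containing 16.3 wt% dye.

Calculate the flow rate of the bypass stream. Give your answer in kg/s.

183 kg/s

All 318×0.127 = 40.386 kg/s of dye reaches F6, so F6 = 40.386/0.163 = 247.77 kg/s and vapour = 70.233 kg/s.
The evaporator receives (1−α)·318 of feed at 0.873 water and removes 0.596 of that water:
0.596×0.873×(1−α)×318 = 70.233
(1−α) = 70.233/165.46 = 0.4245;  α = 0.5755.
Bypass flow = 0.5755×318 = 183.02 kg/s.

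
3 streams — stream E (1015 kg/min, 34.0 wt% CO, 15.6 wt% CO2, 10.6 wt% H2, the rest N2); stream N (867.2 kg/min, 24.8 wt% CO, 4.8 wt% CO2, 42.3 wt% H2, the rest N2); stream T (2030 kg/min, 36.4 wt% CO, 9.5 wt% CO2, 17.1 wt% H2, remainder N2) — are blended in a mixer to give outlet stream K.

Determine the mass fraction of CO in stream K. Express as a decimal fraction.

Total flow out = 1015 + 867.2 + 2030 = 3912.2 kg/min.
CO in = 1015×0.340 + 867.2×0.248 + 2030×0.364 = 1299.1 kg/min.
CO mass fraction in K = 1299.1/3912.2 = 0.3321.

0.3321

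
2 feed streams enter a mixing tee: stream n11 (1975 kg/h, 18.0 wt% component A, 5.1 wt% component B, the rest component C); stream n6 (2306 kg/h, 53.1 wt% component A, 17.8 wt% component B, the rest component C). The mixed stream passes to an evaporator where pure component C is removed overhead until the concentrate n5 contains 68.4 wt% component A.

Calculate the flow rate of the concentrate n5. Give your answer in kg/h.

2310 kg/h

component A entering = 1975×0.180 + 2306×0.531 = 1580 kg/h.
All component A reports to n5, so n5 = 1580/0.684 = 2309.9 kg/h.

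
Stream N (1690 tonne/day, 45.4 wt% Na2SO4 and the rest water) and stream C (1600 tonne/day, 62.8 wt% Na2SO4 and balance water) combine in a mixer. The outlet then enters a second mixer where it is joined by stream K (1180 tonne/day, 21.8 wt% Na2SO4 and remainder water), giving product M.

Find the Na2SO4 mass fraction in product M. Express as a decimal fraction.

Overall, product flow = 4470 tonne/day.
Na2SO4 in = 1690×0.454 + 1600×0.628 + 1180×0.218 = 2029.3 tonne/day.
Na2SO4 fraction in M = 0.454.

0.454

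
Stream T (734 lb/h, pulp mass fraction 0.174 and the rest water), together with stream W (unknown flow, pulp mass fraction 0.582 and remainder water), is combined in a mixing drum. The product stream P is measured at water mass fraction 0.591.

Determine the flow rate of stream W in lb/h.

Let W be the unknown flow. Total out = 734 + W.
water balance: 606.28 + 0.418·W = 0.591·(734 + W)
(0.418 − 0.591)·W = 0.591×734 − 606.28 = -172.49
W = -172.49 / -0.173 = 997.05 lb/h

997.1 lb/h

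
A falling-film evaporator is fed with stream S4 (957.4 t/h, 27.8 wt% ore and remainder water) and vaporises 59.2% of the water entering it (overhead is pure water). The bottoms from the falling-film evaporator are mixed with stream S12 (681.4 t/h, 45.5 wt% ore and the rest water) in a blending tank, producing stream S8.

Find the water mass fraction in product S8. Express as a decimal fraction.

0.531

Vapour removed = 0.592×0.722×957.4 = 409.22 t/h; concentrate = 548.18 t/h.
water reaching the mixer = 282.03 (from concentrate) + 681.4×0.545 = 653.39 t/h.
Product flow = 548.18 + 681.4 = 1229.6 t/h; water fraction = 0.531.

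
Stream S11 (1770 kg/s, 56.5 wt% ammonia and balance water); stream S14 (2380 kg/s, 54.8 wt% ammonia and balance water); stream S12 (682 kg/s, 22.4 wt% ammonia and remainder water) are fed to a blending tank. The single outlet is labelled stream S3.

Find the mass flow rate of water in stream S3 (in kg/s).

2375 kg/s

water out = water in = 1770×0.435 + 2380×0.452 + 682×0.776 = 2374.9 kg/s.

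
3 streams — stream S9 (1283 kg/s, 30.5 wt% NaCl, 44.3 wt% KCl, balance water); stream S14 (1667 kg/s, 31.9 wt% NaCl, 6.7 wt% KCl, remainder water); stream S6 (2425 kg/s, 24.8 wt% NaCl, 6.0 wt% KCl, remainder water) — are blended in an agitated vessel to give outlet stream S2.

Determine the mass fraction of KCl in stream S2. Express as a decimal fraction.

Total flow out = 1283 + 1667 + 2425 = 5375 kg/s.
KCl in = 1283×0.443 + 1667×0.067 + 2425×0.060 = 825.56 kg/s.
KCl mass fraction in S2 = 825.56/5375 = 0.154.

0.154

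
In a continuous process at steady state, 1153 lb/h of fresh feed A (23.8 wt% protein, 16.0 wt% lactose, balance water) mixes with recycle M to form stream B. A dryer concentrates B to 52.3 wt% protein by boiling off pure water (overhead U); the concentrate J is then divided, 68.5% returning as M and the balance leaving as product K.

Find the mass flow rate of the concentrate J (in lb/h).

1666 lb/h

Overall protein balance (none leaves overhead): protein in fresh feed = protein in product, i.e. 1153×0.238 = (1−0.685)·J·0.523.
J = 274.41/(0.523×0.315) = 1665.7 lb/h.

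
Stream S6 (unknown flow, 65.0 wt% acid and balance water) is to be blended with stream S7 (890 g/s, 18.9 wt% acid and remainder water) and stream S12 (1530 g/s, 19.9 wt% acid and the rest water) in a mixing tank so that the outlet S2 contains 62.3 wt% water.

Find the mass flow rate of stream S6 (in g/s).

Let S6 be the unknown flow. Total out = 2420 + S6.
water balance: 1947.3 + 0.350·S6 = 0.623·(2420 + S6)
(0.350 − 0.623)·S6 = 0.623×2420 − 1947.3 = -439.66
S6 = -439.66 / -0.273 = 1610.5 g/s

1610 g/s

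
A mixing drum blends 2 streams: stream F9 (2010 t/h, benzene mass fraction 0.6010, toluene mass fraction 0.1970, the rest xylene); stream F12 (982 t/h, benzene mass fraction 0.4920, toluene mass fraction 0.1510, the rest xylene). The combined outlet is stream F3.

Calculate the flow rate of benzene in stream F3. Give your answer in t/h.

1691 t/h

benzene out = benzene in = 2010×0.601 + 982×0.492 = 1691.2 t/h.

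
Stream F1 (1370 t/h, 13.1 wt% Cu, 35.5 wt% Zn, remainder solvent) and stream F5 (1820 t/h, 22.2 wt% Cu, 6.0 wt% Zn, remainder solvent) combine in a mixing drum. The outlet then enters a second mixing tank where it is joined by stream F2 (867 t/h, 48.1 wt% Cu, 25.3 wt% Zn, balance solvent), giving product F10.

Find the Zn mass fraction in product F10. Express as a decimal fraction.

Overall, product flow = 4057 t/h.
Zn in = 1370×0.355 + 1820×0.060 + 867×0.253 = 814.9 t/h.
Zn fraction in F10 = 0.201.

0.201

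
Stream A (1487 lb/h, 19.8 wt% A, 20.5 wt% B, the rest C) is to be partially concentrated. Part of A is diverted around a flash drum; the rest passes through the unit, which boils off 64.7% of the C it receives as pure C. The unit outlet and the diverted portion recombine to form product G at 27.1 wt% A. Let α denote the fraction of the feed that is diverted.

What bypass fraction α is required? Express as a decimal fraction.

0.303

All 1487×0.198 = 294.43 lb/h of A reaches G, so G = 294.43/0.271 = 1086.4 lb/h and vapour = 400.56 lb/h.
The evaporator receives (1−α)·1487 of feed at 0.597 C and removes 0.647 of that C:
0.647×0.597×(1−α)×1487 = 400.56
(1−α) = 400.56/574.37 = 0.6974;  α = 0.3026.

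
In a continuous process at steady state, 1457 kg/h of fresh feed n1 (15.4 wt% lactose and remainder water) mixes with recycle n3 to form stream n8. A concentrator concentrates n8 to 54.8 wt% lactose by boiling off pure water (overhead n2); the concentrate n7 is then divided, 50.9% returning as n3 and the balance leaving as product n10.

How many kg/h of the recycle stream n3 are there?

424.5 kg/h

Overall lactose balance (none leaves overhead): lactose in fresh feed = lactose in product, i.e. 1457×0.154 = (1−0.509)·n7·0.548.
n7 = 224.38/(0.548×0.491) = 833.91 kg/h.
Recycle n3 = 0.509×833.91 = 424.46 kg/h.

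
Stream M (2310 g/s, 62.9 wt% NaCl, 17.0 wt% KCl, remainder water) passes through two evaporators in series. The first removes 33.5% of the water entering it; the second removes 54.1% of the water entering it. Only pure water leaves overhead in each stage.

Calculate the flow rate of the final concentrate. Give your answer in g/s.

water in feed = 2310×0.201 = 464.31 g/s.
After stage 1: water left = (1−0.335)×464.31 = 308.77; stream total = 2154.5 g/s.
After stage 2: water left = (1−0.541)×308.77 = 141.72; final concentrate = 1987.4 g/s.

1987 g/s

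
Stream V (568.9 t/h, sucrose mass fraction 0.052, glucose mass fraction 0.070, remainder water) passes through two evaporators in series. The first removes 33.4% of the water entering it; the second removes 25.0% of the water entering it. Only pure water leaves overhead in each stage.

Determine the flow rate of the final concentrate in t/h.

water in feed = 568.9×0.878 = 499.49 t/h.
After stage 1: water left = (1−0.334)×499.49 = 332.66; stream total = 402.07 t/h.
After stage 2: water left = (1−0.250)×332.66 = 249.5; final concentrate = 318.9 t/h.

318.9 t/h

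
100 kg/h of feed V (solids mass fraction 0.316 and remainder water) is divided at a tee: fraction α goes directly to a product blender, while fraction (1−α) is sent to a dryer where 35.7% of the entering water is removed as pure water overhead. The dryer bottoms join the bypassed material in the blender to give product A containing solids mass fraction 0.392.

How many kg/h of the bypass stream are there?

20.6 kg/h

All 100×0.316 = 31.6 kg/h of solids reaches A, so A = 31.6/0.392 = 80.612 kg/h and vapour = 19.388 kg/h.
The evaporator receives (1−α)·100 of feed at 0.684 water and removes 0.357 of that water:
0.357×0.684×(1−α)×100 = 19.388
(1−α) = 19.388/24.419 = 0.7940;  α = 0.2060.
Bypass flow = 0.2060×100 = 20.603 kg/h.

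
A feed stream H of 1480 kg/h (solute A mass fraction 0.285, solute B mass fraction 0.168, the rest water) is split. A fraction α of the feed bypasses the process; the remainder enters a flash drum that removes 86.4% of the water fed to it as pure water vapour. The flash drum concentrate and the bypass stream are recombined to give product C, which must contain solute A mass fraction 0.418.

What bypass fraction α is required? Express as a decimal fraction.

All 1480×0.285 = 421.8 kg/h of solute A reaches C, so C = 421.8/0.418 = 1009.1 kg/h and vapour = 470.91 kg/h.
The evaporator receives (1−α)·1480 of feed at 0.547 water and removes 0.864 of that water:
0.864×0.547×(1−α)×1480 = 470.91
(1−α) = 470.91/699.46 = 0.6732;  α = 0.3268.

0.327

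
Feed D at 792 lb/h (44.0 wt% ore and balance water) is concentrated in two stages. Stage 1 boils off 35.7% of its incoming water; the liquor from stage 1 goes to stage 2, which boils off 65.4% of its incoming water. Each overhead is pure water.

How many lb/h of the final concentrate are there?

water in feed = 792×0.560 = 443.52 lb/h.
After stage 1: water left = (1−0.357)×443.52 = 285.18; stream total = 633.66 lb/h.
After stage 2: water left = (1−0.654)×285.18 = 98.673; final concentrate = 447.15 lb/h.

447.2 lb/h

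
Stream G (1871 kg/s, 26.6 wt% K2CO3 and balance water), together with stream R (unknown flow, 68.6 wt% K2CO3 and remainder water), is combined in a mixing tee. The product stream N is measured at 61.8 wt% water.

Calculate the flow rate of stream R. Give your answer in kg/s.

Let R be the unknown flow. Total out = 1871 + R.
water balance: 1373.3 + 0.314·R = 0.618·(1871 + R)
(0.314 − 0.618)·R = 0.618×1871 − 1373.3 = -217.04
R = -217.04 / -0.304 = 713.93 kg/s

713.9 kg/s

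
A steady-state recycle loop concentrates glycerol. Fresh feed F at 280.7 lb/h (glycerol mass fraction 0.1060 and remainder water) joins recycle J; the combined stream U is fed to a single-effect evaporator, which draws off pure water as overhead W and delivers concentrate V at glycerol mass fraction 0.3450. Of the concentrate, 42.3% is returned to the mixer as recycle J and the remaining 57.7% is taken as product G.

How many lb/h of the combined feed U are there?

Overall glycerol balance (none leaves overhead): glycerol in fresh feed = glycerol in product, i.e. 280.7×0.106 = (1−0.423)·V·0.345.
V = 29.754/(0.345×0.577) = 149.47 lb/h.
Recycle J = 0.423×149.47 = 63.226 lb/h.
Combined feed U = 280.7 + 63.226 = 343.93 lb/h.

343.9 lb/h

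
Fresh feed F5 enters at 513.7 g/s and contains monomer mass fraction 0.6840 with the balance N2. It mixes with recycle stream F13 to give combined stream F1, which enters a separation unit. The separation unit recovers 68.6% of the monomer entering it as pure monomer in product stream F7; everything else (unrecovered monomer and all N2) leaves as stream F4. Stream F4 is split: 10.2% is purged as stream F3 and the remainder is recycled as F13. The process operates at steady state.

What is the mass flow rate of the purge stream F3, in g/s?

178 g/s

N2 enters only via F5 and leaves only via the purge: 513.7×0.316 = 0.102×(N2 in F4), and the separation unit passes all N2, so N2 in F1 = N2 in F4 = 1591.5 g/s.
monomer in F1: m_A = 513.7×0.684 + (1−0.102)·(1−0.686)·m_A, so m_A = 351.37/0.7180 = 489.36 g/s.
F4 = (1−0.686)×489.36 + 1591.5 = 1745.1 g/s.
Purge F3 = 0.102×1745.1 = 178 g/s.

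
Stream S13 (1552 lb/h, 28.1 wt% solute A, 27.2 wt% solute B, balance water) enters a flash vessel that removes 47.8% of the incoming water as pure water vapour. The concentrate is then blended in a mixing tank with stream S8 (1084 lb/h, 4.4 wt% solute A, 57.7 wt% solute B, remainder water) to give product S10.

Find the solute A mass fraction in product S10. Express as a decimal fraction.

Vapour removed = 0.478×0.447×1552 = 331.61 lb/h; concentrate = 1220.4 lb/h.
solute A reaching the mixer = 436.11 (from concentrate) + 1084×0.044 = 483.81 lb/h.
Product flow = 1220.4 + 1084 = 2304.4 lb/h; solute A fraction = 0.210.

0.210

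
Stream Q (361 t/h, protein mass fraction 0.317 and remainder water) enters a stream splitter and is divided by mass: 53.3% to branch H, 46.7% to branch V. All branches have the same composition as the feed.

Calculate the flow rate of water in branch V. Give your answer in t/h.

Branch V total = 0.467×361 = 168.59 t/h.
water in V = 0.683×168.59 = 115.14 t/h.

115.1 t/h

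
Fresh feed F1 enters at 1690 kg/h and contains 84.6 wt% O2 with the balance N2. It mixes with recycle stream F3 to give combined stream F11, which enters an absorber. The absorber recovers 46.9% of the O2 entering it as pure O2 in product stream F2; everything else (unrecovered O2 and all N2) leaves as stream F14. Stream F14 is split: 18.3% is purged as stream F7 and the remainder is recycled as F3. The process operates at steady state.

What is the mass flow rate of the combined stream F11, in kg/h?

3947 kg/h

N2 enters only via F1 and leaves only via the purge: 1690×0.154 = 0.183×(N2 in F14), and the absorber passes all N2, so N2 in F11 = N2 in F14 = 1422.2 kg/h.
O2 in F11: m_A = 1690×0.846 + (1−0.183)·(1−0.469)·m_A, so m_A = 1429.7/0.5662 = 2525.3 kg/h.
F11 = 2525.3 + 1422.2 = 3947.5 kg/h.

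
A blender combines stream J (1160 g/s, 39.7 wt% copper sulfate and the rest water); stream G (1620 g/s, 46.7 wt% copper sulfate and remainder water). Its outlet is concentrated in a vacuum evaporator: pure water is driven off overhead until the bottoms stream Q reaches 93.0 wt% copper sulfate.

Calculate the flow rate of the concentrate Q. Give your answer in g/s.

copper sulfate entering = 1160×0.397 + 1620×0.467 = 1217.1 g/s.
All copper sulfate reports to Q, so Q = 1217.1/0.930 = 1308.7 g/s.

1309 g/s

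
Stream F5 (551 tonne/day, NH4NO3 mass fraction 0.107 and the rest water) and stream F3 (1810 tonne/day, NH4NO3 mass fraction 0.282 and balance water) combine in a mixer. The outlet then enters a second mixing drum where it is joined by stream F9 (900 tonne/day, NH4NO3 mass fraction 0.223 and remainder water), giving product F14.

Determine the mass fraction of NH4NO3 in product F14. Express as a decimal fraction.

0.236

Overall, product flow = 3261 tonne/day.
NH4NO3 in = 551×0.107 + 1810×0.282 + 900×0.223 = 770.08 tonne/day.
NH4NO3 fraction in F14 = 0.236.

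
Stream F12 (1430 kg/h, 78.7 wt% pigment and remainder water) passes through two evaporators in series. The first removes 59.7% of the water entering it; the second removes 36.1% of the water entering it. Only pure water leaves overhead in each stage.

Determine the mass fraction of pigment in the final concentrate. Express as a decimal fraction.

water in feed = 1430×0.213 = 304.59 kg/h.
After stage 1: water left = (1−0.597)×304.59 = 122.75; stream total = 1248.2 kg/h.
After stage 2: water left = (1−0.361)×122.75 = 78.437; final concentrate = 1203.8 kg/h.
pigment fraction = 1125.4/1203.8 = 0.9348.

0.9348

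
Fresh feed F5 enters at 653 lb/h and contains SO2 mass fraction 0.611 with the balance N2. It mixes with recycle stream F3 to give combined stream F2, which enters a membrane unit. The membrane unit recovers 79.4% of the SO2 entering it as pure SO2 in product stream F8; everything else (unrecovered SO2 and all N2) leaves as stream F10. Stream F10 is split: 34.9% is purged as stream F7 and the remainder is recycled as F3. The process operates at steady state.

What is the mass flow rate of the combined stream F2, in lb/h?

1189 lb/h

N2 enters only via F5 and leaves only via the purge: 653×0.389 = 0.349×(N2 in F10), and the membrane unit passes all N2, so N2 in F2 = N2 in F10 = 727.84 lb/h.
SO2 in F2: m_A = 653×0.611 + (1−0.349)·(1−0.794)·m_A, so m_A = 398.98/0.8659 = 460.78 lb/h.
F2 = 460.78 + 727.84 = 1188.6 lb/h.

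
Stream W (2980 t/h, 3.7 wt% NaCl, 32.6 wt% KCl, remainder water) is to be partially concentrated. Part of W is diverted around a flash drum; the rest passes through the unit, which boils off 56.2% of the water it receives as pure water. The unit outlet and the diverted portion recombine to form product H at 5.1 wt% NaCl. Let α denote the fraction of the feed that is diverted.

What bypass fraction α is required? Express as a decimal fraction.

All 2980×0.037 = 110.26 t/h of NaCl reaches H, so H = 110.26/0.051 = 2162 t/h and vapour = 818.04 t/h.
The evaporator receives (1−α)·2980 of feed at 0.637 water and removes 0.562 of that water:
0.562×0.637×(1−α)×2980 = 818.04
(1−α) = 818.04/1066.8 = 0.7668;  α = 0.2332.

0.233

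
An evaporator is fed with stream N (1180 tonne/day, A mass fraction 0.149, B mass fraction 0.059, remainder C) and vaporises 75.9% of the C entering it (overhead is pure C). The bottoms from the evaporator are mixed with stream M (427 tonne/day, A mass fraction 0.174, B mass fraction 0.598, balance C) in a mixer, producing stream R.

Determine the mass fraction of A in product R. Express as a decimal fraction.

Vapour removed = 0.759×0.792×1180 = 709.33 tonne/day; concentrate = 470.67 tonne/day.
A reaching the mixer = 175.82 (from concentrate) + 427×0.174 = 250.12 tonne/day.
Product flow = 470.67 + 427 = 897.67 tonne/day; A fraction = 0.279.

0.279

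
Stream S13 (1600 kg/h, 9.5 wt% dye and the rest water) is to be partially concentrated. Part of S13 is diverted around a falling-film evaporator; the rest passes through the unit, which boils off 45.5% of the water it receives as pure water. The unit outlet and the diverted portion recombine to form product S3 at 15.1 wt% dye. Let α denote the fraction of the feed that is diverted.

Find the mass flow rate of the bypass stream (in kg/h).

159 kg/h

All 1600×0.095 = 152 kg/h of dye reaches S3, so S3 = 152/0.151 = 1006.6 kg/h and vapour = 593.38 kg/h.
The evaporator receives (1−α)·1600 of feed at 0.905 water and removes 0.455 of that water:
0.455×0.905×(1−α)×1600 = 593.38
(1−α) = 593.38/658.84 = 0.9006;  α = 0.0994.
Bypass flow = 0.0994×1600 = 158.98 kg/h.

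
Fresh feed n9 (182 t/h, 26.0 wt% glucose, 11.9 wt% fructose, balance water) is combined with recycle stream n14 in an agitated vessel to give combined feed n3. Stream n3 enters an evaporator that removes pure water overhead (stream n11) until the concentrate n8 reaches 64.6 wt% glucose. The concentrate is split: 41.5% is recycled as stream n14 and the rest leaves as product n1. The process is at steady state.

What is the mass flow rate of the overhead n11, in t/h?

108.7 t/h

Overall glucose balance (none leaves overhead): glucose in fresh feed = glucose in product, i.e. 182×0.260 = (1−0.415)·n8·0.646.
n8 = 47.32/(0.646×0.585) = 125.21 t/h.
Recycle n14 = 0.415×125.21 = 51.964 t/h.
Combined feed n3 = 182 + 51.964 = 233.96 t/h.
Overhead n11 = n3 − n8 = 233.96 − 125.21 = 108.75 t/h.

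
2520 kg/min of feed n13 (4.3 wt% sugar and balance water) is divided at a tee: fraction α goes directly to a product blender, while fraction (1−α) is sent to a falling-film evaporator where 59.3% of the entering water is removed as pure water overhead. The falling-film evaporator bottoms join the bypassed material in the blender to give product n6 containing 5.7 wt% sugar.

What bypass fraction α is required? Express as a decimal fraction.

0.567

All 2520×0.043 = 108.36 kg/min of sugar reaches n6, so n6 = 108.36/0.057 = 1901.1 kg/min and vapour = 618.95 kg/min.
The evaporator receives (1−α)·2520 of feed at 0.957 water and removes 0.593 of that water:
0.593×0.957×(1−α)×2520 = 618.95
(1−α) = 618.95/1430.1 = 0.4328;  α = 0.5672.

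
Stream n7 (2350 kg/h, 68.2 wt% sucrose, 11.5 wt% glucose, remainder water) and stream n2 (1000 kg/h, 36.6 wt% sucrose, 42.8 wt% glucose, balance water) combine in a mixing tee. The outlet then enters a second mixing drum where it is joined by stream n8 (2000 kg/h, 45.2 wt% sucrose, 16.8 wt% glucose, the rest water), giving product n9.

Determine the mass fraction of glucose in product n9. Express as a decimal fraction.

Overall, product flow = 5350 kg/h.
glucose in = 2350×0.115 + 1000×0.428 + 2000×0.168 = 1034.2 kg/h.
glucose fraction in n9 = 0.193.

0.193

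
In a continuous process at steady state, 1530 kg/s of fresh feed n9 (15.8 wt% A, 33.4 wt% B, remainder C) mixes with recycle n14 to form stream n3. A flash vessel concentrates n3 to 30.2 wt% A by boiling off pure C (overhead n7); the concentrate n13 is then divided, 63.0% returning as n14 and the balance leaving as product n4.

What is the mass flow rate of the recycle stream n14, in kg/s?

1363 kg/s

Overall A balance (none leaves overhead): A in fresh feed = A in product, i.e. 1530×0.158 = (1−0.630)·n13·0.302.
n13 = 241.74/(0.302×0.370) = 2163.4 kg/s.
Recycle n14 = 0.630×2163.4 = 1363 kg/s.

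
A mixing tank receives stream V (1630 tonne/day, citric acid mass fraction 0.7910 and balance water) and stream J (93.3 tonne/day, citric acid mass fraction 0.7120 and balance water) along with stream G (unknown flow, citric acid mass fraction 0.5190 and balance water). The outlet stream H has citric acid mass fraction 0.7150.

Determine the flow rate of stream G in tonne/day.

630.6 tonne/day

Let G be the unknown flow. Total out = 1723.3 + G.
citric acid balance: 1355.8 + 0.519·G = 0.715·(1723.3 + G)
(0.519 − 0.715)·G = 0.715×1723.3 − 1355.8 = -123.6
G = -123.6 / -0.196 = 630.61 tonne/day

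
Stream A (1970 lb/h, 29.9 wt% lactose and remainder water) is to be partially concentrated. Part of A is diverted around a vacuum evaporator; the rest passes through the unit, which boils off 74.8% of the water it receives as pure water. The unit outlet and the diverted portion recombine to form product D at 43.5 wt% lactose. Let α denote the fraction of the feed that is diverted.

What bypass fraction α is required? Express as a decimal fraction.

0.404

All 1970×0.299 = 589.03 lb/h of lactose reaches D, so D = 589.03/0.435 = 1354.1 lb/h and vapour = 615.91 lb/h.
The evaporator receives (1−α)·1970 of feed at 0.701 water and removes 0.748 of that water:
0.748×0.701×(1−α)×1970 = 615.91
(1−α) = 615.91/1033 = 0.5963;  α = 0.4037.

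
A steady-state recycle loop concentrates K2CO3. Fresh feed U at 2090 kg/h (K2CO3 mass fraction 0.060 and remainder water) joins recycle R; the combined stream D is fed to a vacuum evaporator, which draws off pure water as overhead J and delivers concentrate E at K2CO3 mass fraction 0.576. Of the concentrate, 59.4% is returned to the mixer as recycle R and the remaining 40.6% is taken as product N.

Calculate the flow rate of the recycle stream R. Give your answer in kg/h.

Overall K2CO3 balance (none leaves overhead): K2CO3 in fresh feed = K2CO3 in product, i.e. 2090×0.060 = (1−0.594)·E·0.576.
E = 125.4/(0.576×0.406) = 536.23 kg/h.
Recycle R = 0.594×536.23 = 318.52 kg/h.

318.5 kg/h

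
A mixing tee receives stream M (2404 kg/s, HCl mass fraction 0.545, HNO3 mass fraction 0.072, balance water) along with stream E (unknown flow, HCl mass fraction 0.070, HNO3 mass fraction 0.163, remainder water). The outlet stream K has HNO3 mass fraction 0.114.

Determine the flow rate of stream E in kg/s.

Let E be the unknown flow. Total out = 2404 + E.
HNO3 balance: 173.09 + 0.163·E = 0.114·(2404 + E)
(0.163 − 0.114)·E = 0.114×2404 − 173.09 = 100.97
E = 100.97 / 0.049 = 2060.6 kg/s

2061 kg/s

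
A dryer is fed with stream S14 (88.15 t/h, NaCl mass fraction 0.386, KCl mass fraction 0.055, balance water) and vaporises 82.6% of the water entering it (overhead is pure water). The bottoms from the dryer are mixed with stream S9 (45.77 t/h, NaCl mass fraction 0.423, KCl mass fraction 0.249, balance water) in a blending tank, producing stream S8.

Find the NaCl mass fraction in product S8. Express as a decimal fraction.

0.573

Vapour removed = 0.826×0.559×88.15 = 40.702 t/h; concentrate = 47.448 t/h.
NaCl reaching the mixer = 34.026 (from concentrate) + 45.77×0.423 = 53.387 t/h.
Product flow = 47.448 + 45.77 = 93.218 t/h; NaCl fraction = 0.573.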